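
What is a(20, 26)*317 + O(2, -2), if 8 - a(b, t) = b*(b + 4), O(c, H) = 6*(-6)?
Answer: -149660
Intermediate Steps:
O(c, H) = -36
a(b, t) = 8 - b*(4 + b) (a(b, t) = 8 - b*(b + 4) = 8 - b*(4 + b))
a(20, 26)*317 + O(2, -2) = (8 - 1*20² - 4*20)*317 - 36 = (8 - 1*400 - 80)*317 - 36 = (8 - 400 - 80)*317 - 36 = -472*317 - 36 = -149624 - 36 = -149660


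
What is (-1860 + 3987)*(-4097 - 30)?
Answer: -8778129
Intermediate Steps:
(-1860 + 3987)*(-4097 - 30) = 2127*(-4127) = -8778129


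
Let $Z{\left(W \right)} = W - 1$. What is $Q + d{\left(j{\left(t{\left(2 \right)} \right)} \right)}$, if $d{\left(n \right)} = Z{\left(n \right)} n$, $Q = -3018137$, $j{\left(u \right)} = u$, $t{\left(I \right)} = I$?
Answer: $-3018135$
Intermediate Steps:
$Z{\left(W \right)} = -1 + W$
$d{\left(n \right)} = n \left(-1 + n\right)$ ($d{\left(n \right)} = \left(-1 + n\right) n = n \left(-1 + n\right)$)
$Q + d{\left(j{\left(t{\left(2 \right)} \right)} \right)} = -3018137 + 2 \left(-1 + 2\right) = -3018137 + 2 \cdot 1 = -3018137 + 2 = -3018135$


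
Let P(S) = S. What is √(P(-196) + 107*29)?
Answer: 3*√323 ≈ 53.917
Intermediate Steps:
√(P(-196) + 107*29) = √(-196 + 107*29) = √(-196 + 3103) = √2907 = 3*√323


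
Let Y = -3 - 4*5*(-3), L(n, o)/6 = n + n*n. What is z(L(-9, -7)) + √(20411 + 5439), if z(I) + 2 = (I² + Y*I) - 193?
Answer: 211053 + 5*√1034 ≈ 2.1121e+5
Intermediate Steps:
L(n, o) = 6*n + 6*n² (L(n, o) = 6*(n + n*n) = 6*(n + n²) = 6*n + 6*n²)
Y = 57 (Y = -3 - 20*(-3) = -3 + 60 = 57)
z(I) = -195 + I² + 57*I (z(I) = -2 + ((I² + 57*I) - 193) = -2 + (-193 + I² + 57*I) = -195 + I² + 57*I)
z(L(-9, -7)) + √(20411 + 5439) = (-195 + (6*(-9)*(1 - 9))² + 57*(6*(-9)*(1 - 9))) + √(20411 + 5439) = (-195 + (6*(-9)*(-8))² + 57*(6*(-9)*(-8))) + √25850 = (-195 + 432² + 57*432) + 5*√1034 = (-195 + 186624 + 24624) + 5*√1034 = 211053 + 5*√1034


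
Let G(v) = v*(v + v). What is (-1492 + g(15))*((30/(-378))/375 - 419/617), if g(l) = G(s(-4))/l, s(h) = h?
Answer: 44257800416/43729875 ≈ 1012.1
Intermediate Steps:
G(v) = 2*v² (G(v) = v*(2*v) = 2*v²)
g(l) = 32/l (g(l) = (2*(-4)²)/l = (2*16)/l = 32/l)
(-1492 + g(15))*((30/(-378))/375 - 419/617) = (-1492 + 32/15)*((30/(-378))/375 - 419/617) = (-1492 + 32*(1/15))*((30*(-1/378))*(1/375) - 419*1/617) = (-1492 + 32/15)*(-5/63*1/375 - 419/617) = -22348*(-1/4725 - 419/617)/15 = -22348/15*(-1980392/2915325) = 44257800416/43729875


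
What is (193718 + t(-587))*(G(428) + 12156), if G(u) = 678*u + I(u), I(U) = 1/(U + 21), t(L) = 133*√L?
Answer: 26297346547598/449 + 18054837913*I*√587/449 ≈ 5.8569e+10 + 9.7424e+8*I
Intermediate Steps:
I(U) = 1/(21 + U)
G(u) = 1/(21 + u) + 678*u (G(u) = 678*u + 1/(21 + u) = 1/(21 + u) + 678*u)
(193718 + t(-587))*(G(428) + 12156) = (193718 + 133*√(-587))*((1 + 678*428*(21 + 428))/(21 + 428) + 12156) = (193718 + 133*(I*√587))*((1 + 678*428*449)/449 + 12156) = (193718 + 133*I*√587)*((1 + 130292616)/449 + 12156) = (193718 + 133*I*√587)*((1/449)*130292617 + 12156) = (193718 + 133*I*√587)*(130292617/449 + 12156) = (193718 + 133*I*√587)*(135750661/449) = 26297346547598/449 + 18054837913*I*√587/449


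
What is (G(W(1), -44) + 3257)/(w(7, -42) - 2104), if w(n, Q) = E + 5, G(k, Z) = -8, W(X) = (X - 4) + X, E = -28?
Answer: -1083/709 ≈ -1.5275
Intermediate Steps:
W(X) = -4 + 2*X (W(X) = (-4 + X) + X = -4 + 2*X)
w(n, Q) = -23 (w(n, Q) = -28 + 5 = -23)
(G(W(1), -44) + 3257)/(w(7, -42) - 2104) = (-8 + 3257)/(-23 - 2104) = 3249/(-2127) = 3249*(-1/2127) = -1083/709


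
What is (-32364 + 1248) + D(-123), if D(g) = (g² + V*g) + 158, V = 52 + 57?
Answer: -29236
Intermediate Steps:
V = 109
D(g) = 158 + g² + 109*g (D(g) = (g² + 109*g) + 158 = 158 + g² + 109*g)
(-32364 + 1248) + D(-123) = (-32364 + 1248) + (158 + (-123)² + 109*(-123)) = -31116 + (158 + 15129 - 13407) = -31116 + 1880 = -29236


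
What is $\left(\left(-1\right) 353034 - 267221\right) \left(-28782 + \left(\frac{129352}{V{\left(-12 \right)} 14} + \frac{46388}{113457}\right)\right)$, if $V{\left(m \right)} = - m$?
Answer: $\frac{13798698542370205}{794199} \approx 1.7374 \cdot 10^{10}$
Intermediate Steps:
$\left(\left(-1\right) 353034 - 267221\right) \left(-28782 + \left(\frac{129352}{V{\left(-12 \right)} 14} + \frac{46388}{113457}\right)\right) = \left(\left(-1\right) 353034 - 267221\right) \left(-28782 + \left(\frac{129352}{\left(-1\right) \left(-12\right) 14} + \frac{46388}{113457}\right)\right) = \left(-353034 - 267221\right) \left(-28782 + \left(\frac{129352}{12 \cdot 14} + 46388 \cdot \frac{1}{113457}\right)\right) = - 620255 \left(-28782 + \left(\frac{129352}{168} + \frac{46388}{113457}\right)\right) = - 620255 \left(-28782 + \left(129352 \cdot \frac{1}{168} + \frac{46388}{113457}\right)\right) = - 620255 \left(-28782 + \left(\frac{16169}{21} + \frac{46388}{113457}\right)\right) = - 620255 \left(-28782 + \frac{611820127}{794199}\right) = \left(-620255\right) \left(- \frac{22246815491}{794199}\right) = \frac{13798698542370205}{794199}$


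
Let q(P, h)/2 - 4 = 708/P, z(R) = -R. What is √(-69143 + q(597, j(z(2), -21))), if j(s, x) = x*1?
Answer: I*√2737721207/199 ≈ 262.93*I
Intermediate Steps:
j(s, x) = x
q(P, h) = 8 + 1416/P (q(P, h) = 8 + 2*(708/P) = 8 + 1416/P)
√(-69143 + q(597, j(z(2), -21))) = √(-69143 + (8 + 1416/597)) = √(-69143 + (8 + 1416*(1/597))) = √(-69143 + (8 + 472/199)) = √(-69143 + 2064/199) = √(-13757393/199) = I*√2737721207/199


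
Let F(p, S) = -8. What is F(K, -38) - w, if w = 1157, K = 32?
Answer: -1165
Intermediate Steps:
F(K, -38) - w = -8 - 1*1157 = -8 - 1157 = -1165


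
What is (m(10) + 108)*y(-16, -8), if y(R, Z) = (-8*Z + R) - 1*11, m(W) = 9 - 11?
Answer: 3922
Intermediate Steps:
m(W) = -2
y(R, Z) = -11 + R - 8*Z (y(R, Z) = (R - 8*Z) - 11 = -11 + R - 8*Z)
(m(10) + 108)*y(-16, -8) = (-2 + 108)*(-11 - 16 - 8*(-8)) = 106*(-11 - 16 + 64) = 106*37 = 3922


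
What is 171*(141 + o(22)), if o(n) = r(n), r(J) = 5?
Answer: 24966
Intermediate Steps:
o(n) = 5
171*(141 + o(22)) = 171*(141 + 5) = 171*146 = 24966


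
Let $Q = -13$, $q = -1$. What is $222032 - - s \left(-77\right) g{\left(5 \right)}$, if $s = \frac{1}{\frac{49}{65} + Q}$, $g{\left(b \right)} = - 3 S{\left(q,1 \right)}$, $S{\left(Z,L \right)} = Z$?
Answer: $\frac{176752487}{796} \approx 2.2205 \cdot 10^{5}$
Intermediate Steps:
$g{\left(b \right)} = 3$ ($g{\left(b \right)} = \left(-3\right) \left(-1\right) = 3$)
$s = - \frac{65}{796}$ ($s = \frac{1}{\frac{49}{65} - 13} = \frac{1}{- \frac{796}{65}} = - \frac{65}{796} \approx -0.081658$)
$222032 - - s \left(-77\right) g{\left(5 \right)} = 222032 - - \left(- \frac{65}{796}\right) \left(-77\right) 3 = 222032 - - \frac{5005 \cdot 3}{796} = 222032 - \left(-1\right) \frac{15015}{796} = 222032 - - \frac{15015}{796} = 222032 + \frac{15015}{796} = \frac{176752487}{796}$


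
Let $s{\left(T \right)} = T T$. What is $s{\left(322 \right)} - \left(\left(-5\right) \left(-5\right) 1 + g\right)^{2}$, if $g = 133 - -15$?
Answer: $73755$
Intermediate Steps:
$s{\left(T \right)} = T^{2}$
$g = 148$ ($g = 133 + 15 = 148$)
$s{\left(322 \right)} - \left(\left(-5\right) \left(-5\right) 1 + g\right)^{2} = 322^{2} - \left(\left(-5\right) \left(-5\right) 1 + 148\right)^{2} = 103684 - \left(25 \cdot 1 + 148\right)^{2} = 103684 - \left(25 + 148\right)^{2} = 103684 - 173^{2} = 103684 - 29929 = 73755$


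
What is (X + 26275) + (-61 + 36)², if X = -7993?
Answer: 18907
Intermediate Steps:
(X + 26275) + (-61 + 36)² = (-7993 + 26275) + (-61 + 36)² = 18282 + (-25)² = 18282 + 625 = 18907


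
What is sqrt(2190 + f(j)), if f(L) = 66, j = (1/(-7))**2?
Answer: 4*sqrt(141) ≈ 47.497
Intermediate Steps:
j = 1/49 (j = (-1/7)**2 = 1/49 ≈ 0.020408)
sqrt(2190 + f(j)) = sqrt(2190 + 66) = sqrt(2256) = 4*sqrt(141)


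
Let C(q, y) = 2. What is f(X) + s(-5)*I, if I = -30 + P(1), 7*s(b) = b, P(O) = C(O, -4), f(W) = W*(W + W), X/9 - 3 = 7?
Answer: 16220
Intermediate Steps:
X = 90 (X = 27 + 9*7 = 27 + 63 = 90)
f(W) = 2*W**2 (f(W) = W*(2*W) = 2*W**2)
P(O) = 2
s(b) = b/7
I = -28 (I = -30 + 2 = -28)
f(X) + s(-5)*I = 2*90**2 + ((1/7)*(-5))*(-28) = 2*8100 - 5/7*(-28) = 16200 + 20 = 16220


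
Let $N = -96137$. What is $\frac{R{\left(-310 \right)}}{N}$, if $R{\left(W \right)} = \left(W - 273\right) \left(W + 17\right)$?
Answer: $- \frac{170819}{96137} \approx -1.7768$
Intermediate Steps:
$R{\left(W \right)} = \left(-273 + W\right) \left(17 + W\right)$
$\frac{R{\left(-310 \right)}}{N} = \frac{-4641 + \left(-310\right)^{2} - -79360}{-96137} = \left(-4641 + 96100 + 79360\right) \left(- \frac{1}{96137}\right) = 170819 \left(- \frac{1}{96137}\right) = - \frac{170819}{96137}$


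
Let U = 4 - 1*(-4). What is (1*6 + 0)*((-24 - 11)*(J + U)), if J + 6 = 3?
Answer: -1050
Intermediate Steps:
J = -3 (J = -6 + 3 = -3)
U = 8 (U = 4 + 4 = 8)
(1*6 + 0)*((-24 - 11)*(J + U)) = (1*6 + 0)*((-24 - 11)*(-3 + 8)) = (6 + 0)*(-35*5) = 6*(-175) = -1050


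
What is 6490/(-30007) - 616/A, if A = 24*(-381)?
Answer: -5107531/34298001 ≈ -0.14892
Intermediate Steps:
A = -9144
6490/(-30007) - 616/A = 6490/(-30007) - 616/(-9144) = 6490*(-1/30007) - 616*(-1/9144) = -6490/30007 + 77/1143 = -5107531/34298001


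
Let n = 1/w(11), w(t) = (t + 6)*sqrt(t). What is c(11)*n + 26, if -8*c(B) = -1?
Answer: 26 + sqrt(11)/1496 ≈ 26.002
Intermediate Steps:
w(t) = sqrt(t)*(6 + t) (w(t) = (6 + t)*sqrt(t) = sqrt(t)*(6 + t))
c(B) = 1/8 (c(B) = -1/8*(-1) = 1/8)
n = sqrt(11)/187 (n = 1/(sqrt(11)*(6 + 11)) = 1/(sqrt(11)*17) = 1/(17*sqrt(11)) = sqrt(11)/187 ≈ 0.017736)
c(11)*n + 26 = (sqrt(11)/187)/8 + 26 = sqrt(11)/1496 + 26 = 26 + sqrt(11)/1496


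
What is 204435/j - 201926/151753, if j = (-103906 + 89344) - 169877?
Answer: -68266654069/27989171567 ≈ -2.4390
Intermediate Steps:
j = -184439 (j = -14562 - 169877 = -184439)
204435/j - 201926/151753 = 204435/(-184439) - 201926/151753 = 204435*(-1/184439) - 201926*1/151753 = -204435/184439 - 201926/151753 = -68266654069/27989171567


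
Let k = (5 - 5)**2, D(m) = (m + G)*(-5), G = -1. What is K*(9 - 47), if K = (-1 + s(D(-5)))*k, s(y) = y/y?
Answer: 0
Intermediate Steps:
D(m) = 5 - 5*m (D(m) = (m - 1)*(-5) = (-1 + m)*(-5) = 5 - 5*m)
s(y) = 1
k = 0 (k = 0**2 = 0)
K = 0 (K = (-1 + 1)*0 = 0*0 = 0)
K*(9 - 47) = 0*(9 - 47) = 0*(-38) = 0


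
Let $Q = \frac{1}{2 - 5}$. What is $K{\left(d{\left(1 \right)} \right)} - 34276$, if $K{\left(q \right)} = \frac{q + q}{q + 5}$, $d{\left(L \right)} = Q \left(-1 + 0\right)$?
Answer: $- \frac{274207}{8} \approx -34276.0$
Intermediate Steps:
$Q = - \frac{1}{3}$ ($Q = \frac{1}{-3} = - \frac{1}{3} \approx -0.33333$)
$d{\left(L \right)} = \frac{1}{3}$ ($d{\left(L \right)} = - \frac{-1 + 0}{3} = \left(- \frac{1}{3}\right) \left(-1\right) = \frac{1}{3}$)
$K{\left(q \right)} = \frac{2 q}{5 + q}$
$K{\left(d{\left(1 \right)} \right)} - 34276 = 2 \cdot \frac{1}{3} \frac{1}{5 + \frac{1}{3}} - 34276 = 2 \cdot \frac{1}{3} \frac{1}{\frac{16}{3}} - 34276 = 2 \cdot \frac{1}{3} \cdot \frac{3}{16} - 34276 = \frac{1}{8} - 34276 = - \frac{274207}{8}$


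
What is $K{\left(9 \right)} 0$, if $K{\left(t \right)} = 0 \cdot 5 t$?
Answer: $0$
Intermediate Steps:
$K{\left(t \right)} = 0$ ($K{\left(t \right)} = 0 t = 0$)
$K{\left(9 \right)} 0 = 0 \cdot 0 = 0$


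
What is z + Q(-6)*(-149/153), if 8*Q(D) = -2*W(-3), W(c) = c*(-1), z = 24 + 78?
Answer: 20957/204 ≈ 102.73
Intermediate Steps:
z = 102
W(c) = -c
Q(D) = -¾ (Q(D) = (-(-2)*(-3))/8 = (-2*3)/8 = (⅛)*(-6) = -¾)
z + Q(-6)*(-149/153) = 102 - (-447)/(4*153) = 102 - ¾*(-149/153) = 102 + 149/204 = 20957/204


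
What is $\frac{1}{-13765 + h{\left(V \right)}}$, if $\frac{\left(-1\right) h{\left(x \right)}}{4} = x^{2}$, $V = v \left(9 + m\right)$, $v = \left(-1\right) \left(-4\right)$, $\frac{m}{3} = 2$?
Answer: $- \frac{1}{28165} \approx -3.5505 \cdot 10^{-5}$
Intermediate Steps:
$m = 6$ ($m = 3 \cdot 2 = 6$)
$v = 4$
$V = 60$ ($V = 4 \left(9 + 6\right) = 4 \cdot 15 = 60$)
$h{\left(x \right)} = - 4 x^{2}$
$\frac{1}{-13765 + h{\left(V \right)}} = \frac{1}{-13765 - 4 \cdot 60^{2}} = \frac{1}{-13765 - 14400} = \frac{1}{-28165} = - \frac{1}{28165}$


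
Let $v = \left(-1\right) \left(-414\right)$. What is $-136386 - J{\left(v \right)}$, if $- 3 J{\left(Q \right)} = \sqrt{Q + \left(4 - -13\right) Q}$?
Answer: $-136386 + 6 \sqrt{23} \approx -1.3636 \cdot 10^{5}$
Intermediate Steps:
$v = 414$
$J{\left(Q \right)} = - \sqrt{2} \sqrt{Q}$ ($J{\left(Q \right)} = - \frac{\sqrt{Q + \left(4 - -13\right) Q}}{3} = - \frac{\sqrt{Q + \left(4 + 13\right) Q}}{3} = - \frac{\sqrt{Q + 17 Q}}{3} = - \frac{\sqrt{18 Q}}{3} = - \frac{3 \sqrt{2} \sqrt{Q}}{3} = - \sqrt{2} \sqrt{Q}$)
$-136386 - J{\left(v \right)} = -136386 - - \sqrt{2} \sqrt{414} = -136386 - - \sqrt{2} \cdot 3 \sqrt{46} = -136386 - - 6 \sqrt{23} = -136386 + 6 \sqrt{23}$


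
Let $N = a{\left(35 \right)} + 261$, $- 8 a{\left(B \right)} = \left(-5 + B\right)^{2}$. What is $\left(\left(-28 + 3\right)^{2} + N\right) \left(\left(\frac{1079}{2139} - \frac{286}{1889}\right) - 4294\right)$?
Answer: $- \frac{26838571009159}{8081142} \approx -3.3211 \cdot 10^{6}$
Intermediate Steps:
$a{\left(B \right)} = - \frac{\left(-5 + B\right)^{2}}{8}$
$N = \frac{297}{2}$ ($N = - \frac{\left(-5 + 35\right)^{2}}{8} + 261 = - \frac{30^{2}}{8} + 261 = \left(- \frac{1}{8}\right) 900 + 261 = - \frac{225}{2} + 261 = \frac{297}{2} \approx 148.5$)
$\left(\left(-28 + 3\right)^{2} + N\right) \left(\left(\frac{1079}{2139} - \frac{286}{1889}\right) - 4294\right) = \left(\left(-28 + 3\right)^{2} + \frac{297}{2}\right) \left(\left(\frac{1079}{2139} - \frac{286}{1889}\right) - 4294\right) = \left(\left(-25\right)^{2} + \frac{297}{2}\right) \left(\left(1079 \cdot \frac{1}{2139} - \frac{286}{1889}\right) - 4294\right) = \left(625 + \frac{297}{2}\right) \left(\left(\frac{1079}{2139} - \frac{286}{1889}\right) - 4294\right) = \frac{1547 \left(\frac{1426477}{4040571} - 4294\right)}{2} = \frac{1547}{2} \left(- \frac{17348785397}{4040571}\right) = - \frac{26838571009159}{8081142}$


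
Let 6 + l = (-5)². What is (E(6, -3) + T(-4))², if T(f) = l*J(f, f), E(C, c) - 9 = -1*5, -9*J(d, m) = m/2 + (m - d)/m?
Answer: 5476/81 ≈ 67.605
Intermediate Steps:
J(d, m) = -m/18 - (m - d)/(9*m) (J(d, m) = -(m/2 + (m - d)/m)/9 = -m/18 - (m - d)/(9*m))
E(C, c) = 4 (E(C, c) = 9 - 1*5 = 9 - 5 = 4)
l = 19 (l = -6 + (-5)² = -6 + 25 = 19)
T(f) = 19*(2*f - f*(2 + f))/(18*f) (T(f) = 19*((2*f - f*(2 + f))/(18*f)) = 19*(2*f - f*(2 + f))/(18*f))
(E(6, -3) + T(-4))² = (4 - 19/18*(-4))² = (4 + 38/9)² = (74/9)² = 5476/81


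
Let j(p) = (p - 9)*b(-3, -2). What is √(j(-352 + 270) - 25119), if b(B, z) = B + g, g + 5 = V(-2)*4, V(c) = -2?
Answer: I*√23663 ≈ 153.83*I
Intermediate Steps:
g = -13 (g = -5 - 2*4 = -5 - 8 = -13)
b(B, z) = -13 + B (b(B, z) = B - 13 = -13 + B)
j(p) = 144 - 16*p (j(p) = (p - 9)*(-13 - 3) = (-9 + p)*(-16) = 144 - 16*p)
√(j(-352 + 270) - 25119) = √((144 - 16*(-352 + 270)) - 25119) = √((144 - 16*(-82)) - 25119) = √((144 + 1312) - 25119) = √(1456 - 25119) = √(-23663) = I*√23663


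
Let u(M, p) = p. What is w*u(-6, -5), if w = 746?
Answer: -3730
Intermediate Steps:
w*u(-6, -5) = 746*(-5) = -3730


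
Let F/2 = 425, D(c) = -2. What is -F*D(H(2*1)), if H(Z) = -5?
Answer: 1700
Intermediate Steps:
F = 850 (F = 2*425 = 850)
-F*D(H(2*1)) = -850*(-2) = -1*(-1700) = 1700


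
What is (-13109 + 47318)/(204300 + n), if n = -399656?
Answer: -4887/27908 ≈ -0.17511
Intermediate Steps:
(-13109 + 47318)/(204300 + n) = (-13109 + 47318)/(204300 - 399656) = 34209/(-195356) = 34209*(-1/195356) = -4887/27908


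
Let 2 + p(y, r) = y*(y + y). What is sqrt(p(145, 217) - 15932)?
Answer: 2*sqrt(6529) ≈ 161.60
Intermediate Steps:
p(y, r) = -2 + 2*y**2 (p(y, r) = -2 + y*(y + y) = -2 + y*(2*y) = -2 + 2*y**2)
sqrt(p(145, 217) - 15932) = sqrt((-2 + 2*145**2) - 15932) = sqrt((-2 + 2*21025) - 15932) = sqrt((-2 + 42050) - 15932) = sqrt(42048 - 15932) = sqrt(26116) = 2*sqrt(6529)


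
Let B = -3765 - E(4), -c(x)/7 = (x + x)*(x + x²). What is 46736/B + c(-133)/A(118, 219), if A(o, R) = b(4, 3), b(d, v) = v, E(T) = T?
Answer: 41068575320/3769 ≈ 1.0896e+7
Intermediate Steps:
c(x) = -14*x*(x + x²) (c(x) = -7*(x + x)*(x + x²) = -7*2*x*(x + x²) = -14*x*(x + x²))
B = -3769 (B = -3765 - 1*4 = -3765 - 4 = -3769)
A(o, R) = 3
46736/B + c(-133)/A(118, 219) = 46736/(-3769) + (14*(-133)²*(-1 - 1*(-133)))/3 = 46736*(-1/3769) + (14*17689*(-1 + 133))*(⅓) = -46736/3769 + (14*17689*132)*(⅓) = -46736/3769 + 32689272*(⅓) = -46736/3769 + 10896424 = 41068575320/3769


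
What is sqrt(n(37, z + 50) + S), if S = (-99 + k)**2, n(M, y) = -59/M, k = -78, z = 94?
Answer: sqrt(42887218)/37 ≈ 177.00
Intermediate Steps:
S = 31329 (S = (-99 - 78)**2 = (-177)**2 = 31329)
sqrt(n(37, z + 50) + S) = sqrt(-59/37 + 31329) = sqrt(1159114/37) = sqrt(42887218)/37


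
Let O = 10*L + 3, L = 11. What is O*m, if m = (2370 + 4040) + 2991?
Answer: 1062313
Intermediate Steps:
O = 113 (O = 10*11 + 3 = 110 + 3 = 113)
m = 9401 (m = 6410 + 2991 = 9401)
O*m = 113*9401 = 1062313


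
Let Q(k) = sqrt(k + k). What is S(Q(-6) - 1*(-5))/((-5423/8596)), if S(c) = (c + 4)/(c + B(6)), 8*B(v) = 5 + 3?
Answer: 4298*(-2*sqrt(3) + 9*I)/(5423*(sqrt(3) - 3*I)) ≈ -2.1795 + 0.34318*I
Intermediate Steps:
Q(k) = sqrt(2)*sqrt(k) (Q(k) = sqrt(2*k) = sqrt(2)*sqrt(k))
B(v) = 1 (B(v) = (5 + 3)/8 = (1/8)*8 = 1)
S(c) = (4 + c)/(1 + c) (S(c) = (c + 4)/(c + 1) = (4 + c)/(1 + c))
S(Q(-6) - 1*(-5))/((-5423/8596)) = ((4 + (sqrt(2)*sqrt(-6) - 1*(-5)))/(1 + (sqrt(2)*sqrt(-6) - 1*(-5))))/((-5423/8596)) = ((4 + (sqrt(2)*(I*sqrt(6)) + 5))/(1 + (sqrt(2)*(I*sqrt(6)) + 5)))/((-5423*1/8596)) = ((4 + (2*I*sqrt(3) + 5))/(1 + (2*I*sqrt(3) + 5)))/(-5423/8596) = ((4 + (5 + 2*I*sqrt(3)))/(1 + (5 + 2*I*sqrt(3))))*(-8596/5423) = ((9 + 2*I*sqrt(3))/(6 + 2*I*sqrt(3)))*(-8596/5423) = -8596*(9 + 2*I*sqrt(3))/(5423*(6 + 2*I*sqrt(3)))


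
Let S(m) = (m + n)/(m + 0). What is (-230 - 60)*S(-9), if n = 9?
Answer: 0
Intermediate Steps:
S(m) = (9 + m)/m (S(m) = (m + 9)/(m + 0) = (9 + m)/m)
(-230 - 60)*S(-9) = (-230 - 60)*((9 - 9)/(-9)) = -(-290)*0/9 = -290*0 = 0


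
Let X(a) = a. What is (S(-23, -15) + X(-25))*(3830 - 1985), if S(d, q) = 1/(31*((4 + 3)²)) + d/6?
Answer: -161610315/3038 ≈ -53196.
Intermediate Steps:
S(d, q) = 1/1519 + d/6 (S(d, q) = 1/(31*(7²)) + d*(⅙) = (1/31)/49 + d/6 = (1/31)*(1/49) + d/6 = 1/1519 + d/6)
(S(-23, -15) + X(-25))*(3830 - 1985) = ((1/1519 + (⅙)*(-23)) - 25)*(3830 - 1985) = ((1/1519 - 23/6) - 25)*1845 = (-34931/9114 - 25)*1845 = -262781/9114*1845 = -161610315/3038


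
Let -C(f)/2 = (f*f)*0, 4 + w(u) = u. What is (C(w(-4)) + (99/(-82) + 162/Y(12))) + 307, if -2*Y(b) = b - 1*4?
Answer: 10877/41 ≈ 265.29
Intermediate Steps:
Y(b) = 2 - b/2 (Y(b) = -(b - 1*4)/2 = -(b - 4)/2 = -(-4 + b)/2 = 2 - b/2)
w(u) = -4 + u
C(f) = 0 (C(f) = -2*f*f*0 = -2*f²*0 = -2*0 = 0)
(C(w(-4)) + (99/(-82) + 162/Y(12))) + 307 = (0 + (99/(-82) + 162/(2 - ½*12))) + 307 = (0 + (99*(-1/82) + 162/(2 - 6))) + 307 = (0 + (-99/82 + 162/(-4))) + 307 = (0 + (-99/82 + 162*(-¼))) + 307 = (0 + (-99/82 - 81/2)) + 307 = (0 - 1710/41) + 307 = -1710/41 + 307 = 10877/41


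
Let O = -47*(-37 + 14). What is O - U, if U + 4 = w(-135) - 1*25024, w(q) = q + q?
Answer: 26379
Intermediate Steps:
w(q) = 2*q
O = 1081 (O = -47*(-23) = 1081)
U = -25298 (U = -4 + (2*(-135) - 1*25024) = -4 + (-270 - 25024) = -4 - 25294 = -25298)
O - U = 1081 - 1*(-25298) = 1081 + 25298 = 26379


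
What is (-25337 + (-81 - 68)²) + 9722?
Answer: 6586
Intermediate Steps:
(-25337 + (-81 - 68)²) + 9722 = (-25337 + (-149)²) + 9722 = (-25337 + 22201) + 9722 = -3136 + 9722 = 6586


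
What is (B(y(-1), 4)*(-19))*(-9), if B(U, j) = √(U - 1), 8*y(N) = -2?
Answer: 171*I*√5/2 ≈ 191.18*I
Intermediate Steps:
y(N) = -¼ (y(N) = (⅛)*(-2) = -¼)
B(U, j) = √(-1 + U)
(B(y(-1), 4)*(-19))*(-9) = (√(-1 - ¼)*(-19))*(-9) = (√(-5/4)*(-19))*(-9) = ((I*√5/2)*(-19))*(-9) = -19*I*√5/2*(-9) = 171*I*√5/2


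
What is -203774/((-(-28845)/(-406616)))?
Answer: 82857768784/28845 ≈ 2.8725e+6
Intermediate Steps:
-203774/((-(-28845)/(-406616))) = -203774/((-(-28845)*(-1)/406616)) = -203774/((-1*28845/406616)) = -203774/(-28845/406616) = -203774*(-406616/28845) = 82857768784/28845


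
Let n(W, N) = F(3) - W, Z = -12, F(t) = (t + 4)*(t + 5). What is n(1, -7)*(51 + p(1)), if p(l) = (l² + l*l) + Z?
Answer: 2255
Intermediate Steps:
F(t) = (4 + t)*(5 + t)
p(l) = -12 + 2*l² (p(l) = (l² + l*l) - 12 = (l² + l²) - 12 = 2*l² - 12 = -12 + 2*l²)
n(W, N) = 56 - W (n(W, N) = (20 + 3² + 9*3) - W = (20 + 9 + 27) - W = 56 - W)
n(1, -7)*(51 + p(1)) = (56 - 1*1)*(51 + (-12 + 2*1²)) = (56 - 1)*(51 + (-12 + 2*1)) = 55*(51 + (-12 + 2)) = 55*(51 - 10) = 55*41 = 2255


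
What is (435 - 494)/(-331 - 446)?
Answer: 59/777 ≈ 0.075933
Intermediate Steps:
(435 - 494)/(-331 - 446) = -59/(-777) = -1/777*(-59) = 59/777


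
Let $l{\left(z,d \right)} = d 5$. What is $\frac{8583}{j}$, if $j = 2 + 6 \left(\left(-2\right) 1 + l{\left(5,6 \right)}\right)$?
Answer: $\frac{8583}{170} \approx 50.488$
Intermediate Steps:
$l{\left(z,d \right)} = 5 d$
$j = 170$ ($j = 2 + 6 \left(\left(-2\right) 1 + 5 \cdot 6\right) = 2 + 6 \left(-2 + 30\right) = 2 + 6 \cdot 28 = 2 + 168 = 170$)
$\frac{8583}{j} = \frac{8583}{170}$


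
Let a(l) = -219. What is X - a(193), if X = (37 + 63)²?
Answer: 10219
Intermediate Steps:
X = 10000 (X = 100² = 10000)
X - a(193) = 10000 - 1*(-219) = 10000 + 219 = 10219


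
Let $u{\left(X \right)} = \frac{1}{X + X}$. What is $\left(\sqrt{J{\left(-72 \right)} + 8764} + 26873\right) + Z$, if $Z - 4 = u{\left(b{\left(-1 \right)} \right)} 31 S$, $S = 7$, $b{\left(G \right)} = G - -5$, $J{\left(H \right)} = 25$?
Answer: $\frac{215233}{8} + \sqrt{8789} \approx 26998.0$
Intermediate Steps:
$b{\left(G \right)} = 5 + G$ ($b{\left(G \right)} = G + 5 = 5 + G$)
$u{\left(X \right)} = \frac{1}{2 X}$
$Z = \frac{249}{8}$ ($Z = 4 + \frac{1}{2 \left(5 - 1\right)} 31 \cdot 7 = 4 + \frac{1}{2 \cdot 4} \cdot 31 \cdot 7 = 4 + \frac{1}{2} \cdot \frac{1}{4} \cdot 31 \cdot 7 = 4 + \frac{1}{8} \cdot 31 \cdot 7 = 4 + \frac{31}{8} \cdot 7 = 4 + \frac{217}{8} = \frac{249}{8} \approx 31.125$)
$\left(\sqrt{J{\left(-72 \right)} + 8764} + 26873\right) + Z = \left(\sqrt{25 + 8764} + 26873\right) + \frac{249}{8} = \left(\sqrt{8789} + 26873\right) + \frac{249}{8} = \left(26873 + \sqrt{8789}\right) + \frac{249}{8} = \frac{215233}{8} + \sqrt{8789}$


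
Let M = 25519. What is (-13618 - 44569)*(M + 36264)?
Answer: -3594967421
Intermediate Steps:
(-13618 - 44569)*(M + 36264) = (-13618 - 44569)*(25519 + 36264) = -58187*61783 = -3594967421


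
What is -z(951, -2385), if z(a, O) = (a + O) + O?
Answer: 3819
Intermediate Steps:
z(a, O) = a + 2*O (z(a, O) = (O + a) + O = a + 2*O)
-z(951, -2385) = -(951 + 2*(-2385)) = -(951 - 4770) = -1*(-3819) = 3819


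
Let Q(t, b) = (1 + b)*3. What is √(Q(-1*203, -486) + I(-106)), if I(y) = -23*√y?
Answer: √(-1455 - 23*I*√106) ≈ 3.0938 - 38.27*I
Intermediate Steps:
Q(t, b) = 3 + 3*b
√(Q(-1*203, -486) + I(-106)) = √((3 + 3*(-486)) - 23*I*√106) = √((3 - 1458) - 23*I*√106) = √(-1455 - 23*I*√106)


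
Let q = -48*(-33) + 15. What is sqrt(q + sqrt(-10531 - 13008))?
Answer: sqrt(1599 + I*sqrt(23539)) ≈ 40.033 + 1.9162*I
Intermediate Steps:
q = 1599 (q = 1584 + 15 = 1599)
sqrt(q + sqrt(-10531 - 13008)) = sqrt(1599 + sqrt(-10531 - 13008)) = sqrt(1599 + sqrt(-23539)) = sqrt(1599 + I*sqrt(23539))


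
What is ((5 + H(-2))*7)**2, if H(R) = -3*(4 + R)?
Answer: 49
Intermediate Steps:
H(R) = -12 - 3*R
((5 + H(-2))*7)**2 = ((5 + (-12 - 3*(-2)))*7)**2 = ((5 + (-12 + 6))*7)**2 = ((5 - 6)*7)**2 = (-1*7)**2 = (-7)**2 = 49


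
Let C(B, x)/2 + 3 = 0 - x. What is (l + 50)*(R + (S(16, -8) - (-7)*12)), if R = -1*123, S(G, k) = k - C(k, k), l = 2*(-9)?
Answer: -1824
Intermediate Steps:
C(B, x) = -6 - 2*x (C(B, x) = -6 + 2*(0 - x) = -6 + 2*(-x) = -6 - 2*x)
l = -18
S(G, k) = 6 + 3*k (S(G, k) = k - (-6 - 2*k) = k + (6 + 2*k) = 6 + 3*k)
R = -123
(l + 50)*(R + (S(16, -8) - (-7)*12)) = (-18 + 50)*(-123 + ((6 + 3*(-8)) - (-7)*12)) = 32*(-123 + ((6 - 24) - 1*(-84))) = 32*(-123 + (-18 + 84)) = 32*(-123 + 66) = 32*(-57) = -1824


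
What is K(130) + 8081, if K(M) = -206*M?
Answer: -18699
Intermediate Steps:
K(130) + 8081 = -206*130 + 8081 = -26780 + 8081 = -18699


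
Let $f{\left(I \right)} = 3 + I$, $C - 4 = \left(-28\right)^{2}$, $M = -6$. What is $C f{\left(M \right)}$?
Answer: $-2364$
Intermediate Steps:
$C = 788$ ($C = 4 + \left(-28\right)^{2} = 4 + 784 = 788$)
$C f{\left(M \right)} = 788 \left(3 - 6\right) = 788 \left(-3\right) = -2364$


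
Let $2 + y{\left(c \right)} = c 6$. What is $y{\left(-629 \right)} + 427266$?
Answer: $423490$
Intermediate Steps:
$y{\left(c \right)} = -2 + 6 c$ ($y{\left(c \right)} = -2 + c 6 = -2 + 6 c$)
$y{\left(-629 \right)} + 427266 = \left(-2 + 6 \left(-629\right)\right) + 427266 = \left(-2 - 3774\right) + 427266 = -3776 + 427266 = 423490$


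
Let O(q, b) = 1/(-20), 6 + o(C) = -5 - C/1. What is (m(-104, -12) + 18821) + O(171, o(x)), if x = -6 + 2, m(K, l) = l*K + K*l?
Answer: 426339/20 ≈ 21317.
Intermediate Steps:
m(K, l) = 2*K*l (m(K, l) = K*l + K*l = 2*K*l)
x = -4
o(C) = -11 - C (o(C) = -6 + (-5 - C/1) = -6 + (-5 - C) = -11 - C)
O(q, b) = -1/20
(m(-104, -12) + 18821) + O(171, o(x)) = (2*(-104)*(-12) + 18821) - 1/20 = (2496 + 18821) - 1/20 = 21317 - 1/20 = 426339/20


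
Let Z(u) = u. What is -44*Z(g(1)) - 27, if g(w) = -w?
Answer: 17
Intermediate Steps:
-44*Z(g(1)) - 27 = -(-44) - 27 = -44*(-1) - 27 = 44 - 27 = 17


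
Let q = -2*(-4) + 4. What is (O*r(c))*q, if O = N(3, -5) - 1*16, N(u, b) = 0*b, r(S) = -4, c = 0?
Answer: 768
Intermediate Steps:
N(u, b) = 0
O = -16 (O = 0 - 1*16 = 0 - 16 = -16)
q = 12 (q = 8 + 4 = 12)
(O*r(c))*q = -16*(-4)*12 = 64*12 = 768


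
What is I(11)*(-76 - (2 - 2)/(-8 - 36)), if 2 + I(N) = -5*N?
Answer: 4332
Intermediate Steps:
I(N) = -2 - 5*N
I(11)*(-76 - (2 - 2)/(-8 - 36)) = (-2 - 5*11)*(-76 - (2 - 2)/(-8 - 36)) = (-2 - 55)*(-76 - 0/(-44)) = -57*(-76 - 0*(-1)/44) = -57*(-76 - 1*0) = -57*(-76 + 0) = -57*(-76) = 4332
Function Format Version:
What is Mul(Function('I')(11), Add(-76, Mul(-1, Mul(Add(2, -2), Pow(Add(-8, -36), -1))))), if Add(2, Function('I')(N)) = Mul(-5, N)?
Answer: 4332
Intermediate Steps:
Function('I')(N) = Add(-2, Mul(-5, N))
Mul(Function('I')(11), Add(-76, Mul(-1, Mul(Add(2, -2), Pow(Add(-8, -36), -1))))) = Mul(Add(-2, Mul(-5, 11)), Add(-76, Mul(-1, Mul(Add(2, -2), Pow(Add(-8, -36), -1))))) = Mul(Add(-2, -55), Add(-76, Mul(-1, Mul(0, Pow(-44, -1))))) = Mul(-57, Add(-76, Mul(-1, Mul(0, Rational(-1, 44))))) = Mul(-57, Add(-76, Mul(-1, 0))) = Mul(-57, Add(-76, 0)) = Mul(-57, -76) = 4332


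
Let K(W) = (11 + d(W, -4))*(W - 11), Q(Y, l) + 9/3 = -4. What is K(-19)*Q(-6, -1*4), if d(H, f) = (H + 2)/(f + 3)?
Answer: 5880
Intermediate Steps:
Q(Y, l) = -7 (Q(Y, l) = -3 - 4 = -7)
d(H, f) = (2 + H)/(3 + f)
K(W) = (-11 + W)*(9 - W) (K(W) = (11 + (2 + W)/(3 - 4))*(W - 11) = (11 + (2 + W)/(-1))*(-11 + W) = (11 - (2 + W))*(-11 + W) = (11 + (-2 - W))*(-11 + W) = (9 - W)*(-11 + W) = (-11 + W)*(9 - W))
K(-19)*Q(-6, -1*4) = (-99 - 1*(-19)**2 + 20*(-19))*(-7) = (-99 - 1*361 - 380)*(-7) = (-99 - 361 - 380)*(-7) = -840*(-7) = 5880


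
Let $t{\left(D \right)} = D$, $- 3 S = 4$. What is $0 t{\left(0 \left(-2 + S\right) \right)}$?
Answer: $0$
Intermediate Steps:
$S = - \frac{4}{3}$ ($S = \left(- \frac{1}{3}\right) 4 = - \frac{4}{3} \approx -1.3333$)
$0 t{\left(0 \left(-2 + S\right) \right)} = 0 \cdot 0 \left(-2 - \frac{4}{3}\right) = 0 \cdot 0 \left(- \frac{10}{3}\right) = 0 \cdot 0 = 0$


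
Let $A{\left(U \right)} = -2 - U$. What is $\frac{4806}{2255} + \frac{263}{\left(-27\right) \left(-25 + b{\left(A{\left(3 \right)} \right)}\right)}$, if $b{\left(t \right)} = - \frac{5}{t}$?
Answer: $\frac{3707353}{1461240} \approx 2.5371$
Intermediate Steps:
$\frac{4806}{2255} + \frac{263}{\left(-27\right) \left(-25 + b{\left(A{\left(3 \right)} \right)}\right)} = \frac{4806}{2255} + \frac{263}{\left(-27\right) \left(-25 - \frac{5}{-2 - 3}\right)} = 4806 \cdot \frac{1}{2255} + \frac{263}{\left(-27\right) \left(-25 - \frac{5}{-2 - 3}\right)} = \frac{4806}{2255} + \frac{263}{\left(-27\right) \left(-25 - \frac{5}{-5}\right)} = \frac{4806}{2255} + \frac{263}{\left(-27\right) \left(-25 - -1\right)} = \frac{4806}{2255} + \frac{263}{\left(-27\right) \left(-25 + 1\right)} = \frac{4806}{2255} + \frac{263}{\left(-27\right) \left(-24\right)} = \frac{4806}{2255} + \frac{263}{648} = \frac{3707353}{1461240}$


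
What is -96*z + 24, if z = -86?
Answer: 8280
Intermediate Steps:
-96*z + 24 = -96*(-86) + 24 = 8256 + 24 = 8280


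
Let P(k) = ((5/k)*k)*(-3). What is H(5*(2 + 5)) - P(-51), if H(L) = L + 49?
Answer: 99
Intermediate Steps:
P(k) = -15 (P(k) = 5*(-3) = -15)
H(L) = 49 + L
H(5*(2 + 5)) - P(-51) = (49 + 5*(2 + 5)) - 1*(-15) = (49 + 5*7) + 15 = (49 + 35) + 15 = 84 + 15 = 99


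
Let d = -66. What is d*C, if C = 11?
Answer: -726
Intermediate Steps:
d*C = -66*11 = -726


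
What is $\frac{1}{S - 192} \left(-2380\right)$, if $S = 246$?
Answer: $- \frac{1190}{27} \approx -44.074$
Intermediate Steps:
$\frac{1}{S - 192} \left(-2380\right) = \frac{1}{246 - 192} \left(-2380\right) = \frac{1}{54} \left(-2380\right) = - \frac{1190}{27}$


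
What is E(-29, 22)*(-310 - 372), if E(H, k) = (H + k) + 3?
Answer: 2728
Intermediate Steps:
E(H, k) = 3 + H + k
E(-29, 22)*(-310 - 372) = (3 - 29 + 22)*(-310 - 372) = -4*(-682) = 2728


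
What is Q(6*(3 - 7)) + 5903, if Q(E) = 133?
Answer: 6036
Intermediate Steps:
Q(6*(3 - 7)) + 5903 = 133 + 5903 = 6036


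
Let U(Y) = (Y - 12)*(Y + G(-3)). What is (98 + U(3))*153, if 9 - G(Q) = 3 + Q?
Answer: -1530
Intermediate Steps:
G(Q) = 6 - Q (G(Q) = 9 - (3 + Q) = 9 + (-3 - Q) = 6 - Q)
U(Y) = (-12 + Y)*(9 + Y) (U(Y) = (Y - 12)*(Y + (6 - 1*(-3))) = (-12 + Y)*(Y + (6 + 3)) = (-12 + Y)*(Y + 9) = (-12 + Y)*(9 + Y))
(98 + U(3))*153 = (98 + (-108 + 3² - 3*3))*153 = (98 + (-108 + 9 - 9))*153 = (98 - 108)*153 = -10*153 = -1530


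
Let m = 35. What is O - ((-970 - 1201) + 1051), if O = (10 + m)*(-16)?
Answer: 400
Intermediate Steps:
O = -720 (O = (10 + 35)*(-16) = 45*(-16) = -720)
O - ((-970 - 1201) + 1051) = -720 - ((-970 - 1201) + 1051) = -720 - (-2171 + 1051) = -720 - 1*(-1120) = -720 + 1120 = 400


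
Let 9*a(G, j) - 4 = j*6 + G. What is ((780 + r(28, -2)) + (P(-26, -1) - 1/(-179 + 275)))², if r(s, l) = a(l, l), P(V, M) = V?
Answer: 47014815241/82944 ≈ 5.6683e+5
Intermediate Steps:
a(G, j) = 4/9 + G/9 + 2*j/3 (a(G, j) = 4/9 + (j*6 + G)/9 = 4/9 + (6*j + G)/9 = 4/9 + (G + 6*j)/9 = 4/9 + (G/9 + 2*j/3) = 4/9 + G/9 + 2*j/3)
r(s, l) = 4/9 + 7*l/9 (r(s, l) = 4/9 + l/9 + 2*l/3 = 4/9 + 7*l/9)
((780 + r(28, -2)) + (P(-26, -1) - 1/(-179 + 275)))² = ((780 + (4/9 + (7/9)*(-2))) + (-26 - 1/(-179 + 275)))² = ((780 + (4/9 - 14/9)) + (-26 - 1/96))² = ((780 - 10/9) + (-26 - 1*1/96))² = (7010/9 + (-26 - 1/96))² = (7010/9 - 2497/96)² = (216829/288)² = 47014815241/82944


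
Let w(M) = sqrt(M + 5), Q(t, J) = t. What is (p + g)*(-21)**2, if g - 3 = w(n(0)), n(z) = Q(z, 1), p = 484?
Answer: 214767 + 441*sqrt(5) ≈ 2.1575e+5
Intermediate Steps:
n(z) = z
w(M) = sqrt(5 + M)
g = 3 + sqrt(5) (g = 3 + sqrt(5 + 0) = 3 + sqrt(5) ≈ 5.2361)
(p + g)*(-21)**2 = (484 + (3 + sqrt(5)))*(-21)**2 = (487 + sqrt(5))*441 = 214767 + 441*sqrt(5)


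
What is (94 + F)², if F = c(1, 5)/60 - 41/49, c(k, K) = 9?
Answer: 8362553809/960400 ≈ 8707.4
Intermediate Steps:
F = -673/980 (F = 9/60 - 41/49 = 9*(1/60) - 41*1/49 = 3/20 - 41/49 = -673/980 ≈ -0.68674)
(94 + F)² = (94 - 673/980)² = (91447/980)² = 8362553809/960400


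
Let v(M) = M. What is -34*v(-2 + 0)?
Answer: 68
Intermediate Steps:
-34*v(-2 + 0) = -34*(-2 + 0) = -34*(-2) = 68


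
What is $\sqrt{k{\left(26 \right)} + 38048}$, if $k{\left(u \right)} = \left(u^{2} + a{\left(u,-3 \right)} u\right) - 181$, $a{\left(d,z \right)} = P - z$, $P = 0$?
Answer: $\sqrt{38621} \approx 196.52$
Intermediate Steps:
$a{\left(d,z \right)} = - z$ ($a{\left(d,z \right)} = 0 - z = - z$)
$k{\left(u \right)} = -181 + u^{2} + 3 u$ ($k{\left(u \right)} = \left(u^{2} + \left(-1\right) \left(-3\right) u\right) - 181 = \left(u^{2} + 3 u\right) - 181 = -181 + u^{2} + 3 u$)
$\sqrt{k{\left(26 \right)} + 38048} = \sqrt{\left(-181 + 26^{2} + 3 \cdot 26\right) + 38048} = \sqrt{\left(-181 + 676 + 78\right) + 38048} = \sqrt{573 + 38048} = \sqrt{38621}$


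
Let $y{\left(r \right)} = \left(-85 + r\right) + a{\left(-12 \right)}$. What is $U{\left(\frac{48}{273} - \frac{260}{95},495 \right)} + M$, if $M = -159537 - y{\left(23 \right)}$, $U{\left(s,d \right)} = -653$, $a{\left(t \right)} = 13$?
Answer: $-160141$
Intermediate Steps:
$y{\left(r \right)} = -72 + r$ ($y{\left(r \right)} = \left(-85 + r\right) + 13 = -72 + r$)
$M = -159488$ ($M = -159537 - \left(-72 + 23\right) = -159537 - -49 = -159537 + 49 = -159488$)
$U{\left(\frac{48}{273} - \frac{260}{95},495 \right)} + M = -653 - 159488 = -160141$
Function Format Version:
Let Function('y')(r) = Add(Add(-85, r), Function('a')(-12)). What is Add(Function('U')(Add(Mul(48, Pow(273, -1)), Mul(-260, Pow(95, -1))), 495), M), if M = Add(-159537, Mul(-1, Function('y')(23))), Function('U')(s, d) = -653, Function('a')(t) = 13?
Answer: -160141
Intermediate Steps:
Function('y')(r) = Add(-72, r) (Function('y')(r) = Add(Add(-85, r), 13) = Add(-72, r))
M = -159488 (M = Add(-159537, Mul(-1, Add(-72, 23))) = Add(-159537, Mul(-1, -49)) = Add(-159537, 49) = -159488)
Add(Function('U')(Add(Mul(48, Pow(273, -1)), Mul(-260, Pow(95, -1))), 495), M) = Add(-653, -159488) = -160141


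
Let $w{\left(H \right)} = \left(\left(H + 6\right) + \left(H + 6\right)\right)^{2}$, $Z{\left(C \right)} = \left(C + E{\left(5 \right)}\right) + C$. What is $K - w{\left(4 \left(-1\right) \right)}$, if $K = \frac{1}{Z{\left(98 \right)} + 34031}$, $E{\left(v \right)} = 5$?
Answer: $- \frac{547711}{34232} \approx -16.0$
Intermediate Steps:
$Z{\left(C \right)} = 5 + 2 C$ ($Z{\left(C \right)} = \left(C + 5\right) + C = \left(5 + C\right) + C = 5 + 2 C$)
$K = \frac{1}{34232}$ ($K = \frac{1}{\left(5 + 2 \cdot 98\right) + 34031} = \frac{1}{\left(5 + 196\right) + 34031} = \frac{1}{201 + 34031} = \frac{1}{34232} \approx 2.9212 \cdot 10^{-5}$)
$w{\left(H \right)} = \left(12 + 2 H\right)^{2}$ ($w{\left(H \right)} = \left(\left(6 + H\right) + \left(6 + H\right)\right)^{2} = \left(12 + 2 H\right)^{2}$)
$K - w{\left(4 \left(-1\right) \right)} = \frac{1}{34232} - 4 \left(6 + 4 \left(-1\right)\right)^{2} = \frac{1}{34232} - 4 \left(6 - 4\right)^{2} = \frac{1}{34232} - 4 \cdot 2^{2} = \frac{1}{34232} - 4 \cdot 4 = \frac{1}{34232} - 16 = - \frac{547711}{34232}$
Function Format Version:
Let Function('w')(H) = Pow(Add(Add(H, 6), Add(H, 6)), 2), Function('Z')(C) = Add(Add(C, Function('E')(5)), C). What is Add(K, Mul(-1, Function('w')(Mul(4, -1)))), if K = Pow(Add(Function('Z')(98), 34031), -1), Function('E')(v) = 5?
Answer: Rational(-547711, 34232) ≈ -16.000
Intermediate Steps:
Function('Z')(C) = Add(5, Mul(2, C)) (Function('Z')(C) = Add(Add(C, 5), C) = Add(Add(5, C), C) = Add(5, Mul(2, C)))
K = Rational(1, 34232) (K = Pow(Add(Add(5, Mul(2, 98)), 34031), -1) = Pow(Add(Add(5, 196), 34031), -1) = Pow(Add(201, 34031), -1) = Pow(34232, -1) = Rational(1, 34232) ≈ 2.9212e-5)
Function('w')(H) = Pow(Add(12, Mul(2, H)), 2) (Function('w')(H) = Pow(Add(Add(6, H), Add(6, H)), 2) = Pow(Add(12, Mul(2, H)), 2))
Add(K, Mul(-1, Function('w')(Mul(4, -1)))) = Add(Rational(1, 34232), Mul(-1, Mul(4, Pow(Add(6, Mul(4, -1)), 2)))) = Add(Rational(1, 34232), Mul(-1, Mul(4, Pow(Add(6, -4), 2)))) = Add(Rational(1, 34232), Mul(-1, Mul(4, Pow(2, 2)))) = Add(Rational(1, 34232), Mul(-1, Mul(4, 4))) = Add(Rational(1, 34232), Mul(-1, 16)) = Add(Rational(1, 34232), -16) = Rational(-547711, 34232)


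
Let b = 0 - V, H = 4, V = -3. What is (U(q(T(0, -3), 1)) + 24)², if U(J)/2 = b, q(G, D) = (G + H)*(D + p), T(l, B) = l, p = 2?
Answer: 900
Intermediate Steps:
b = 3 (b = 0 - 1*(-3) = 0 + 3 = 3)
q(G, D) = (2 + D)*(4 + G) (q(G, D) = (G + 4)*(D + 2) = (4 + G)*(2 + D) = (2 + D)*(4 + G))
U(J) = 6 (U(J) = 2*3 = 6)
(U(q(T(0, -3), 1)) + 24)² = (6 + 24)² = 30² = 900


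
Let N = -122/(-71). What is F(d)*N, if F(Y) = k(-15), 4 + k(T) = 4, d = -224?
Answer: 0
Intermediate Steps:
k(T) = 0 (k(T) = -4 + 4 = 0)
F(Y) = 0
N = 122/71 (N = -122*(-1/71) = 122/71 ≈ 1.7183)
F(d)*N = 0*(122/71) = 0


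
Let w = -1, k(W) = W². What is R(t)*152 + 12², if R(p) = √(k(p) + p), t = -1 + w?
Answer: 144 + 152*√2 ≈ 358.96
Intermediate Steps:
t = -2 (t = -1 - 1 = -2)
R(p) = √(p + p²) (R(p) = √(p² + p) = √(p + p²))
R(t)*152 + 12² = √(-2*(1 - 2))*152 + 12² = √(-2*(-1))*152 + 144 = √2*152 + 144 = 152*√2 + 144 = 144 + 152*√2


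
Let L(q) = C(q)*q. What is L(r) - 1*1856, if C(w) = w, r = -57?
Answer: 1393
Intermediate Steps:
L(q) = q² (L(q) = q*q = q²)
L(r) - 1*1856 = (-57)² - 1*1856 = 3249 - 1856 = 1393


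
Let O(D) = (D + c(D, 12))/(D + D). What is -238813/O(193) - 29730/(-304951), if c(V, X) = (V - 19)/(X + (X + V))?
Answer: -6100072204764056/12824714305 ≈ -4.7565e+5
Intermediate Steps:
c(V, X) = (-19 + V)/(V + 2*X) (c(V, X) = (-19 + V)/(X + (V + X)) = (-19 + V)/(V + 2*X))
O(D) = (D + (-19 + D)/(24 + D))/(2*D) (O(D) = (D + (-19 + D)/(D + 2*12))/(D + D) = (D + (-19 + D)/(D + 24))/((2*D)) = (D + (-19 + D)/(24 + D))*(1/(2*D)) = (D + (-19 + D)/(24 + D))/(2*D))
-238813/O(193) - 29730/(-304951) = -238813*386*(24 + 193)/(-19 + 193 + 193*(24 + 193)) - 29730/(-304951) = -238813*83762/(-19 + 193 + 193*217) - 29730*(-1/304951) = -238813*83762/(-19 + 193 + 41881) + 29730/304951 = -238813/((½)*(1/193)*(1/217)*42055) + 29730/304951 = -238813/42055/83762 + 29730/304951 = -238813*83762/42055 + 29730/304951 = -20003454506/42055 + 29730/304951 = -6100072204764056/12824714305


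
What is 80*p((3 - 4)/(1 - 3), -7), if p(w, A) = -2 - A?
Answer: 400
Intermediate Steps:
80*p((3 - 4)/(1 - 3), -7) = 80*(-2 - 1*(-7)) = 80*(-2 + 7) = 80*5 = 400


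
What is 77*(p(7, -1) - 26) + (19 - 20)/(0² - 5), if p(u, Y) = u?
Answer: -7314/5 ≈ -1462.8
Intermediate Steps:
77*(p(7, -1) - 26) + (19 - 20)/(0² - 5) = 77*(7 - 26) + (19 - 20)/(0² - 5) = 77*(-19) - 1/(0 - 5) = -1463 - 1/(-5) = -1463 - 1*(-⅕) = -1463 + ⅕ = -7314/5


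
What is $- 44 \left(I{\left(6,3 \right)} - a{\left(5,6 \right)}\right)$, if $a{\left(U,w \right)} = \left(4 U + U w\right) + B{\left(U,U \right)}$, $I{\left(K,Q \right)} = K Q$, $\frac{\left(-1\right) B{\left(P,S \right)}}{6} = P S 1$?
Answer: $-5192$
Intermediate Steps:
$B{\left(P,S \right)} = - 6 P S$ ($B{\left(P,S \right)} = - 6 P S 1 = - 6 P S$)
$a{\left(U,w \right)} = - 6 U^{2} + 4 U + U w$ ($a{\left(U,w \right)} = \left(4 U + U w\right) - 6 U U = \left(4 U + U w\right) - 6 U^{2} = - 6 U^{2} + 4 U + U w$)
$- 44 \left(I{\left(6,3 \right)} - a{\left(5,6 \right)}\right) = - 44 \left(6 \cdot 3 - 5 \left(4 + 6 - 30\right)\right) = - 44 \left(18 - 5 \left(4 + 6 - 30\right)\right) = - 44 \left(18 - 5 \left(-20\right)\right) = - 44 \left(18 - -100\right) = - 44 \left(18 + 100\right) = \left(-44\right) 118 = -5192$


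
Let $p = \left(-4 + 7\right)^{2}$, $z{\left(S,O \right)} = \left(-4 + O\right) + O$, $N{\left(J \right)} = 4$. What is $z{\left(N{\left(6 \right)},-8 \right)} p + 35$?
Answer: $-145$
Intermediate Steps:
$z{\left(S,O \right)} = -4 + 2 O$
$p = 9$ ($p = 3^{2} = 9$)
$z{\left(N{\left(6 \right)},-8 \right)} p + 35 = \left(-4 + 2 \left(-8\right)\right) 9 + 35 = \left(-4 - 16\right) 9 + 35 = \left(-20\right) 9 + 35 = -180 + 35 = -145$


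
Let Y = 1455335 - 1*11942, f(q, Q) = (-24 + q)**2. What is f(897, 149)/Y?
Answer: 28227/53459 ≈ 0.52801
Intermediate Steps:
Y = 1443393 (Y = 1455335 - 11942 = 1443393)
f(897, 149)/Y = (-24 + 897)**2/1443393 = 873**2*(1/1443393) = 762129*(1/1443393) = 28227/53459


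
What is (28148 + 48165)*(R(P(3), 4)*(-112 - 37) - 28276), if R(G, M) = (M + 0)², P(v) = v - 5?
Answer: -2339756580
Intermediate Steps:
P(v) = -5 + v
R(G, M) = M²
(28148 + 48165)*(R(P(3), 4)*(-112 - 37) - 28276) = (28148 + 48165)*(4²*(-112 - 37) - 28276) = 76313*(16*(-149) - 28276) = 76313*(-2384 - 28276) = 76313*(-30660) = -2339756580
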